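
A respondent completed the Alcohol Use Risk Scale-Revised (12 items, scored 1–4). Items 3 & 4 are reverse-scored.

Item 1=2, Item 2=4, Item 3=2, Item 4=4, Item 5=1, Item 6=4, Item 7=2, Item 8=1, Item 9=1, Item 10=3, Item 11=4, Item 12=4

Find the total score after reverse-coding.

Reverse-scored items use 5 − raw:
  item 3: 5 − 2 = 3
  item 4: 5 − 4 = 1
After reverse-coding: 2, 4, 3, 1, 1, 4, 2, 1, 1, 3, 4, 4
Total = 2 + 4 + 3 + 1 + 1 + 4 + 2 + 1 + 1 + 3 + 4 + 4 = 30

30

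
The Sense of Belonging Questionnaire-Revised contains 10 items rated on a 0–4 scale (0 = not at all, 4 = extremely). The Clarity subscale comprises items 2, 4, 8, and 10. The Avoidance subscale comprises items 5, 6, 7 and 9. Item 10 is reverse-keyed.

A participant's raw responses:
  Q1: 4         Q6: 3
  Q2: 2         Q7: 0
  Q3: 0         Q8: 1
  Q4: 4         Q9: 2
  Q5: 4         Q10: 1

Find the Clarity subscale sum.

10

Clarity items: 2, 4, 8, 10.
Of these, item 10 is reverse-keyed; reversed = (0+4) − raw = 4 − raw.
  item 2: 2
  item 4: 4
  item 8: 1
  item 10: 4 − 1 = 3
Sum = 2 + 4 + 1 + 3 = 10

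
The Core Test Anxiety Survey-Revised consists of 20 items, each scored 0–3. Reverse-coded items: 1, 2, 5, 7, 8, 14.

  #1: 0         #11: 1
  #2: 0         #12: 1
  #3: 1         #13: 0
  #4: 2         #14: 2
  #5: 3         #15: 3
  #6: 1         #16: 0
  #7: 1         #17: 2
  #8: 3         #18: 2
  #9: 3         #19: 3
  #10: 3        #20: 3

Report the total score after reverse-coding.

34

Raw sum = 34. Reverse-coded items: 1, 2, 5, 7, 8, 14; their raw sum = 9.
Each reversal replaces raw with 3 − raw, changing the total by 3 − 2·raw per item.
Total = 34 + 6·3 − 2·9 = 34 + 18 − 18 = 34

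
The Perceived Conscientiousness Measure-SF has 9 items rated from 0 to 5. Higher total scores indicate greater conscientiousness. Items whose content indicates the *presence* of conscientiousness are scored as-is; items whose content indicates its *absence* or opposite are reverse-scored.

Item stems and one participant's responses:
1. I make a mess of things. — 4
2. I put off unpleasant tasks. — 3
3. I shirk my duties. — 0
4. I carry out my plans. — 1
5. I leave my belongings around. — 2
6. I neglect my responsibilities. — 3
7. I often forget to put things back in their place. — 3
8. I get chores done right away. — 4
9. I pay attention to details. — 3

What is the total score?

Items 1, 2, 3, 5, 6, 7 describe the absence/opposite of conscientiousness → reverse-score.
on a 0–5 scale, reversed = 5 − raw.
  item 1: 5 − 4 = 1
  item 2: 5 − 3 = 2
  item 3: 5 − 0 = 5
  item 4: 1
  item 5: 5 − 2 = 3
  item 6: 5 − 3 = 2
  item 7: 5 − 3 = 2
  item 8: 4
  item 9: 3
Total = 1 + 2 + 5 + 1 + 3 + 2 + 2 + 4 + 3 = 23

23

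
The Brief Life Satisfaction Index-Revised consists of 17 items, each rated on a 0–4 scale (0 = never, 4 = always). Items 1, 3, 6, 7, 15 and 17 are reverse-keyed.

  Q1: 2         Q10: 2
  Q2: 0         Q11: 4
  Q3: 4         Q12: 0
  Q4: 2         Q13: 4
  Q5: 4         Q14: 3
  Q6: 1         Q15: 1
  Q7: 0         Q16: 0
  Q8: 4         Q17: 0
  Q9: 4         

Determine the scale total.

Reverse-coded items (reverse-coded value = 4 − response):
  item 1: 4 − 2 = 2
  item 3: 4 − 4 = 0
  item 6: 4 − 1 = 3
  item 7: 4 − 0 = 4
  item 15: 4 − 1 = 3
  item 17: 4 − 0 = 4
Scored responses: 2, 0, 0, 2, 4, 3, 4, 4, 4, 2, 4, 0, 4, 3, 3, 0, 4
Total = 2 + 0 + 0 + 2 + 4 + 3 + 4 + 4 + 4 + 2 + 4 + 0 + 4 + 3 + 3 + 0 + 4 = 43

43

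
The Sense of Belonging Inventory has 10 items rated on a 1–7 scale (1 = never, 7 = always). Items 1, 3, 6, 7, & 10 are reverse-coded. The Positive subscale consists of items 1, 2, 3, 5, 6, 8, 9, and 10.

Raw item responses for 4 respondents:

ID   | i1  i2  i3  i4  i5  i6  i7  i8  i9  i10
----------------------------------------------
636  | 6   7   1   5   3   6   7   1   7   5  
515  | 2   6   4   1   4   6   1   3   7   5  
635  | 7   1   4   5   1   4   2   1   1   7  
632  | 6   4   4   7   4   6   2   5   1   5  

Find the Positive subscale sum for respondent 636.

32

Respondent 636 raw: 6, 7, 1, 5, 3, 6, 7, 1, 7, 5.
Positive items: 1, 2, 3, 5, 6, 8, 9, 10.
Reverse-coded (on a 1–7 scale, reversed = 8 − raw):
  item 1: 8 − 6 = 2
  item 2: 7
  item 3: 8 − 1 = 7
  item 5: 3
  item 6: 8 − 6 = 2
  item 8: 1
  item 9: 7
  item 10: 8 − 5 = 3
Sum = 2 + 7 + 7 + 3 + 2 + 1 + 7 + 3 = 32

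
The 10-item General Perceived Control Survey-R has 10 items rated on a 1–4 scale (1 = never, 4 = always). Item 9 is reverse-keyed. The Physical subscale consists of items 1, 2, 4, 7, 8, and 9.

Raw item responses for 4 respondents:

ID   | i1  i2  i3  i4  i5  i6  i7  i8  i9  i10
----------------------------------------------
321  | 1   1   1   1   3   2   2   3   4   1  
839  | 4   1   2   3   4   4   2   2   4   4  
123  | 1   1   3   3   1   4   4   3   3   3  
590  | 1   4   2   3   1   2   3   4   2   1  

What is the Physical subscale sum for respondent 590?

Respondent 590 raw: 1, 4, 2, 3, 1, 2, 3, 4, 2, 1.
Physical items: 1, 2, 4, 7, 8, 9.
Reverse-coded (reversed = (1+4) − raw = 5 − raw):
  item 1: 1
  item 2: 4
  item 4: 3
  item 7: 3
  item 8: 4
  item 9: 5 − 2 = 3
Sum = 1 + 4 + 3 + 3 + 4 + 3 = 18

18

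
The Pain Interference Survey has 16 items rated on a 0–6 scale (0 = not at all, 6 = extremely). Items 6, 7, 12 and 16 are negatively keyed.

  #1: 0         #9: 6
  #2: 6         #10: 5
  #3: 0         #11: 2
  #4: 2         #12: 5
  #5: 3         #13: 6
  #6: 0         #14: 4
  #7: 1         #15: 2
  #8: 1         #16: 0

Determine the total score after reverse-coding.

55

Reversing items 6, 7, 12, & 16 with 6 − raw:
Total = 0 + 6 + 0 + 2 + 3 + (6−0) + (6−1) + 1 + 6 + 5 + 2 + (6−5) + 6 + 4 + 2 + (6−0)
      = 0 + 6 + 0 + 2 + 3 + 6 + 5 + 1 + 6 + 5 + 2 + 1 + 6 + 4 + 2 + 6 = 55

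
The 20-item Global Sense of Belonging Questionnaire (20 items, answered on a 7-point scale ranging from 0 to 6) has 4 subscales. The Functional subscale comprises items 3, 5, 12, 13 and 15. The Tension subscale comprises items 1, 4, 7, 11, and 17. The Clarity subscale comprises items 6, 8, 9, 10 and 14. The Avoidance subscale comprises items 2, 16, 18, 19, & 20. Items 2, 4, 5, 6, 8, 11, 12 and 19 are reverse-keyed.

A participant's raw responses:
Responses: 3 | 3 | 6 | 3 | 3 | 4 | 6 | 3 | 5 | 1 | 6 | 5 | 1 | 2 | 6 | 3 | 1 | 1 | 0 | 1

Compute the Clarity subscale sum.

Clarity items: 6, 8, 9, 10, 14.
Of these, items 6 and 8 are reverse-keyed; reversed = (0+6) − raw = 6 − raw.
  item 6: 6 − 4 = 2
  item 8: 6 − 3 = 3
  item 9: 5
  item 10: 1
  item 14: 2
Sum = 2 + 3 + 5 + 1 + 2 = 13

13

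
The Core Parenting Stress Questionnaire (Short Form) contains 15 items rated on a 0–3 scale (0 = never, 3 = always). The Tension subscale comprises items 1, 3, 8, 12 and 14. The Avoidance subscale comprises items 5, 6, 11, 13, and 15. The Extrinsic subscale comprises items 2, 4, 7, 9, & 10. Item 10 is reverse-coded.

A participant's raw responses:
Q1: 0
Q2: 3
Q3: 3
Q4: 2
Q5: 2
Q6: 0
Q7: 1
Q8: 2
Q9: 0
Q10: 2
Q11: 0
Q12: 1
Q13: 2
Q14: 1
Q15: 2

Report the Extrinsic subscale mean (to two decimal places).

1.40

Extrinsic items: 2, 4, 7, 9, 10.
Of these, item 10 is reverse-coded; reverse-coded value = 3 − response.
  item 2: 3
  item 4: 2
  item 7: 1
  item 9: 0
  item 10: 3 − 2 = 1
Sum = 3 + 2 + 1 + 0 + 1 = 7
Mean = 7 / 5 = 1.40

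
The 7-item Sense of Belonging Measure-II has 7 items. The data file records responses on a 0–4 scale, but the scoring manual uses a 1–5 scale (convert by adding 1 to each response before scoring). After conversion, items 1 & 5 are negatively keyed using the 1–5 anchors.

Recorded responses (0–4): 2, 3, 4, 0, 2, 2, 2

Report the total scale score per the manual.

22

Convert to 1–5: 3, 4, 5, 1, 3, 3, 3
Reverse-coded (reverse-coded value = 6 − response):
  item 1: 6 − 3 = 3
  item 5: 6 − 3 = 3
Scored: 3, 4, 5, 1, 3, 3, 3
Total = 22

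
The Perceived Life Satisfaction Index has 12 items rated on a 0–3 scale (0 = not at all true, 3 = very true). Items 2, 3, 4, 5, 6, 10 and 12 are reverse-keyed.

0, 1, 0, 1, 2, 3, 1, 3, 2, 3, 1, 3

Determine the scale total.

Raw sum = 20. Reverse-keyed items: 2, 3, 4, 5, 6, 10, 12; their raw sum = 13.
Each reversal replaces raw with 3 − raw, changing the total by 3 − 2·raw per item.
Total = 20 + 7·3 − 2·13 = 20 + 21 − 26 = 15

15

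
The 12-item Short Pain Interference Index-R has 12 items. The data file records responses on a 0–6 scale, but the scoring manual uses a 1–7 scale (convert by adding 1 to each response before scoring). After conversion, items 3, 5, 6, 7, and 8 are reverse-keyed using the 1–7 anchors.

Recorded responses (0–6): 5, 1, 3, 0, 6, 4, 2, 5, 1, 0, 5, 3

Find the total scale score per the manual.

Convert to 1–7: 6, 2, 4, 1, 7, 5, 3, 6, 2, 1, 6, 4
Reverse-coded (reversed = (1+7) − raw = 8 − raw):
  item 3: 8 − 4 = 4
  item 5: 8 − 7 = 1
  item 6: 8 − 5 = 3
  item 7: 8 − 3 = 5
  item 8: 8 − 6 = 2
Scored: 6, 2, 4, 1, 1, 3, 5, 2, 2, 1, 6, 4
Total = 37

37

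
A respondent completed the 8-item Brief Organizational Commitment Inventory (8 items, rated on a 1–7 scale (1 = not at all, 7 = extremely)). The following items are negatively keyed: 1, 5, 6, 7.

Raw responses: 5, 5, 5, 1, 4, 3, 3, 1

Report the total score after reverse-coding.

29

Raw sum = 27. Negatively keyed items: 1, 5, 6, 7; their raw sum = 15.
Each reversal replaces raw with 8 − raw, changing the total by 8 − 2·raw per item.
Total = 27 + 4·8 − 2·15 = 27 + 32 − 30 = 29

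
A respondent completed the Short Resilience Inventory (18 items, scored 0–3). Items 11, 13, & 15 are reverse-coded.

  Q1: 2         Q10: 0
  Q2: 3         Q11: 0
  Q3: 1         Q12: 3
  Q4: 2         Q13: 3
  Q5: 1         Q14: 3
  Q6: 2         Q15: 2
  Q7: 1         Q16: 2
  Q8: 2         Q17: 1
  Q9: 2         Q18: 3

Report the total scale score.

Raw sum = 33. Reverse-coded items: 11, 13, 15; their raw sum = 5.
Each reversal replaces raw with 3 − raw, changing the total by 3 − 2·raw per item.
Total = 33 + 3·3 − 2·5 = 33 + 9 − 10 = 32

32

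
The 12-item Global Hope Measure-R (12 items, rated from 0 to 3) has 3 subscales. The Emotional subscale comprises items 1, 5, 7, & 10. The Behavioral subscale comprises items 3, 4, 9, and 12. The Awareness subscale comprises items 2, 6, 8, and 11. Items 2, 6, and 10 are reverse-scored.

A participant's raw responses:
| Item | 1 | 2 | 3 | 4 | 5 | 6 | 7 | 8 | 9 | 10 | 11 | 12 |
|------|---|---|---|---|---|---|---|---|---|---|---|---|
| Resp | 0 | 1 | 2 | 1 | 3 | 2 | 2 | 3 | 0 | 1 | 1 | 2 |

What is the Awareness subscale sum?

7

Awareness items: 2, 6, 8, 11.
Of these, items 2 and 6 are reverse-scored; reverse-coded value = 3 − response.
  item 2: 3 − 1 = 2
  item 6: 3 − 2 = 1
  item 8: 3
  item 11: 1
Sum = 2 + 1 + 3 + 1 = 7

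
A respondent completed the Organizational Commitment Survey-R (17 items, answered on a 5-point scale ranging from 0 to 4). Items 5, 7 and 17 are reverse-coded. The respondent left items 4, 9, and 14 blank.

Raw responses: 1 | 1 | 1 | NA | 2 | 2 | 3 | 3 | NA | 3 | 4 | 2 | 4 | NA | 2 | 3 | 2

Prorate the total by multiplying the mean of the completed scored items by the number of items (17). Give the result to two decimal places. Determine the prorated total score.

37.64

Reverse-coded (reverse-coded value = 4 − response):
  item 5: 4 − 2 = 2
  item 7: 4 − 3 = 1
  item 17: 4 − 2 = 2
Completed scored items (14 of 17): 1, 1, 1, 2, 2, 1, 3, 3, 4, 2, 4, 2, 3, 2; sum = 31.
Person mean = 31 / 14 ≈ 2.2143
Prorated total = (31 / 14) × 17 = 37.64 (to 2 dp)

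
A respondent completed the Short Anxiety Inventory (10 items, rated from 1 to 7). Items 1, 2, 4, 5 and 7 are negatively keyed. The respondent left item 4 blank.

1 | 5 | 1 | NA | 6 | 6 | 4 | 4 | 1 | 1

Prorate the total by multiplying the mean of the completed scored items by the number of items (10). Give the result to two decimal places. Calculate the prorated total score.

Reverse-coded (reversed = (1+7) − raw = 8 − raw):
  item 1: 8 − 1 = 7
  item 2: 8 − 5 = 3
  item 5: 8 − 6 = 2
  item 7: 8 − 4 = 4
Completed scored items (9 of 10): 7, 3, 1, 2, 6, 4, 4, 1, 1; sum = 29.
Person mean = 29 / 9 ≈ 3.2222
Prorated total = (29 / 9) × 10 = 32.22 (to 2 dp)

32.22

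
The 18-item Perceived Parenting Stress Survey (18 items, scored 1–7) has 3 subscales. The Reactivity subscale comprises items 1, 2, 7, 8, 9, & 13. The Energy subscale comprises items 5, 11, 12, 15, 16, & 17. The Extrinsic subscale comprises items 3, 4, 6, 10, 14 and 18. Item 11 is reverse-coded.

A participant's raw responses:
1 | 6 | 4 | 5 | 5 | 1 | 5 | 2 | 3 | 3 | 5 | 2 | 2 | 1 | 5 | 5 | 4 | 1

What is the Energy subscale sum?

Energy items: 5, 11, 12, 15, 16, 17.
Of these, item 11 is reverse-coded; reversed = (1+7) − raw = 8 − raw.
  item 5: 5
  item 11: 8 − 5 = 3
  item 12: 2
  item 15: 5
  item 16: 5
  item 17: 4
Sum = 5 + 3 + 2 + 5 + 5 + 4 = 24

24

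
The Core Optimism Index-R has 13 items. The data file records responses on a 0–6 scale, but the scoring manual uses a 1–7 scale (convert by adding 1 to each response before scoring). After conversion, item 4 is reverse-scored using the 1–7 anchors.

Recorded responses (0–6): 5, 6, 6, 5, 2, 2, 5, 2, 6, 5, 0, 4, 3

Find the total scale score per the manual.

Convert to 1–7: 6, 7, 7, 6, 3, 3, 6, 3, 7, 6, 1, 5, 4
Reverse-coded (reversed = (1+7) − raw = 8 − raw):
  item 4: 8 − 6 = 2
Scored: 6, 7, 7, 2, 3, 3, 6, 3, 7, 6, 1, 5, 4
Total = 60

60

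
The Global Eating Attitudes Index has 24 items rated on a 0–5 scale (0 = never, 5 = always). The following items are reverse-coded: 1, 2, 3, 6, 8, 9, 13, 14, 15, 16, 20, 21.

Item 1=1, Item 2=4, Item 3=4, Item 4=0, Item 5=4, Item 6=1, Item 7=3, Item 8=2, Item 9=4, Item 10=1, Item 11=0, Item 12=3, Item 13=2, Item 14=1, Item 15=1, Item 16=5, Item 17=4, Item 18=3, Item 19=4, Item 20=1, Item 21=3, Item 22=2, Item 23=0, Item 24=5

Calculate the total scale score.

60

Apply reverse scoring (on a 0–5 scale, reversed = 5 − raw):
  item 1: 5 − 1 = 4
  item 2: 5 − 4 = 1
  item 3: 5 − 4 = 1
  item 6: 5 − 1 = 4
  item 8: 5 − 2 = 3
  item 9: 5 − 4 = 1
  item 13: 5 − 2 = 3
  item 14: 5 − 1 = 4
  item 15: 5 − 1 = 4
  item 16: 5 − 5 = 0
  item 20: 5 − 1 = 4
  item 21: 5 − 3 = 2
Scored items: 4, 1, 1, 0, 4, 4, 3, 3, 1, 1, 0, 3, 3, 4, 4, 0, 4, 3, 4, 4, 2, 2, 0, 5
Total = 4 + 1 + 1 + 0 + 4 + 4 + 3 + 3 + 1 + 1 + 0 + 3 + 3 + 4 + 4 + 0 + 4 + 3 + 4 + 4 + 2 + 2 + 0 + 5 = 60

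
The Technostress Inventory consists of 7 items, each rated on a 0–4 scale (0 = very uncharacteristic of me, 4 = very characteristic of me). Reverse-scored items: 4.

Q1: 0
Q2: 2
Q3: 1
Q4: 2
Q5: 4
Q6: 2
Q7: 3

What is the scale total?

Reverse-scored items use 4 − raw:
  item 4: 4 − 2 = 2
Scored responses: 0, 2, 1, 2, 4, 2, 3
Total = 0 + 2 + 1 + 2 + 4 + 2 + 3 = 14

14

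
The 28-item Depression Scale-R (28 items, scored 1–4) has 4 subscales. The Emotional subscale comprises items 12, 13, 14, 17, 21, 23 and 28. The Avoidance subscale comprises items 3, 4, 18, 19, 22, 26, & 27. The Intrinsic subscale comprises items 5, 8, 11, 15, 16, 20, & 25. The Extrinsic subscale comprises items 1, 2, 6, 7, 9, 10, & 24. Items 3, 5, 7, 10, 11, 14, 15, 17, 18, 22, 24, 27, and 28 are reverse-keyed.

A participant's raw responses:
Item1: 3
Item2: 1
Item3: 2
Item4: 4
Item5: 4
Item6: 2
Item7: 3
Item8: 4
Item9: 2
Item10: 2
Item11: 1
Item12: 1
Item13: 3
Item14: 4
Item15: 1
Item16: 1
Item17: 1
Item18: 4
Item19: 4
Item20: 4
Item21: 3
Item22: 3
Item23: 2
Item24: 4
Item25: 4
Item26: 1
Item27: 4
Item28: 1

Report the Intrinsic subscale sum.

22

Intrinsic items: 5, 8, 11, 15, 16, 20, 25.
Of these, items 5, 11 and 15 are reverse-keyed; on a 1–4 scale, reversed = 5 − raw.
  item 5: 5 − 4 = 1
  item 8: 4
  item 11: 5 − 1 = 4
  item 15: 5 − 1 = 4
  item 16: 1
  item 20: 4
  item 25: 4
Sum = 1 + 4 + 4 + 4 + 1 + 4 + 4 = 22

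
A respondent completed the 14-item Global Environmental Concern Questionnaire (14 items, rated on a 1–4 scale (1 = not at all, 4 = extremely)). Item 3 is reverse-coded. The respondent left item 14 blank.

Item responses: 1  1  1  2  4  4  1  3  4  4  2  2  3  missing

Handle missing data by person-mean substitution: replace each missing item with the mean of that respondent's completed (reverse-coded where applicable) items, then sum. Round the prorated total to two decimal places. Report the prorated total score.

Reverse-coded (reversed = (1+4) − raw = 5 − raw):
  item 3: 5 − 1 = 4
Completed scored items (13 of 14): 1, 1, 4, 2, 4, 4, 1, 3, 4, 4, 2, 2, 3; sum = 35.
Person mean = 35 / 13 ≈ 2.6923
Prorated total = (35 / 13) × 14 = 37.69 (to 2 dp)

37.69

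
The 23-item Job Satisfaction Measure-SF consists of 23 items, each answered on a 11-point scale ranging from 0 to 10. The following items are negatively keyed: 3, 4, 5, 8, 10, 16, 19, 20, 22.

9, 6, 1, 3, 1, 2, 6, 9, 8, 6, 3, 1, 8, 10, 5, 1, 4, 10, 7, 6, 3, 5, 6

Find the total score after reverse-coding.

132

Apply reverse scoring (reverse-coded value = 10 − response):
  item 3: 10 − 1 = 9
  item 4: 10 − 3 = 7
  item 5: 10 − 1 = 9
  item 8: 10 − 9 = 1
  item 10: 10 − 6 = 4
  item 16: 10 − 1 = 9
  item 19: 10 − 7 = 3
  item 20: 10 − 6 = 4
  item 22: 10 − 5 = 5
Scored items: 9, 6, 9, 7, 9, 2, 6, 1, 8, 4, 3, 1, 8, 10, 5, 9, 4, 10, 3, 4, 3, 5, 6
Total = 9 + 6 + 9 + 7 + 9 + 2 + 6 + 1 + 8 + 4 + 3 + 1 + 8 + 10 + 5 + 9 + 4 + 10 + 3 + 4 + 3 + 5 + 6 = 132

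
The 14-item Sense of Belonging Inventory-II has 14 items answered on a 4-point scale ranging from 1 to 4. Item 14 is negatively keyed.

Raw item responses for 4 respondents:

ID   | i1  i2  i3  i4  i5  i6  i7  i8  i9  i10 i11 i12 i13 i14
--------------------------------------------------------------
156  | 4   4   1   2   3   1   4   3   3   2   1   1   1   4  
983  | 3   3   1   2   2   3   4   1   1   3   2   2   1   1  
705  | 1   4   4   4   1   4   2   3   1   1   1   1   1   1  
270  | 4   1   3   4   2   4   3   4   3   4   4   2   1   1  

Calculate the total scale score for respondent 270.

Respondent 270 raw: 4, 1, 3, 4, 2, 4, 3, 4, 3, 4, 4, 2, 1, 1.
Reverse-coded (on a 1–4 scale, reversed = 5 − raw):
  item 1: 4
  item 2: 1
  item 3: 3
  item 4: 4
  item 5: 2
  item 6: 4
  item 7: 3
  item 8: 4
  item 9: 3
  item 10: 4
  item 11: 4
  item 12: 2
  item 13: 1
  item 14: 5 − 1 = 4
Sum = 4 + 1 + 3 + 4 + 2 + 4 + 3 + 4 + 3 + 4 + 4 + 2 + 1 + 4 = 43

43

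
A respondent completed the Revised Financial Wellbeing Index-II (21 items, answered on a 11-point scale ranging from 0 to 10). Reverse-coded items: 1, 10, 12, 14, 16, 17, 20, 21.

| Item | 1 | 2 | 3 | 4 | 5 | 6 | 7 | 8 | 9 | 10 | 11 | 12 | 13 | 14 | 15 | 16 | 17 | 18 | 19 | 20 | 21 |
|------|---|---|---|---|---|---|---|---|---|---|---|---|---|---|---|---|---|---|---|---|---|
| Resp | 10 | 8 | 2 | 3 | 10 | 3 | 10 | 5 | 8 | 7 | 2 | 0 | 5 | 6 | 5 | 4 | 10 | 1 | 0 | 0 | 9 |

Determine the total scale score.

Reverse-coded items (reverse-coded value = 10 − response):
  item 1: 10 − 10 = 0
  item 10: 10 − 7 = 3
  item 12: 10 − 0 = 10
  item 14: 10 − 6 = 4
  item 16: 10 − 4 = 6
  item 17: 10 − 10 = 0
  item 20: 10 − 0 = 10
  item 21: 10 − 9 = 1
After reverse-coding: 0, 8, 2, 3, 10, 3, 10, 5, 8, 3, 2, 10, 5, 4, 5, 6, 0, 1, 0, 10, 1
Total = 0 + 8 + 2 + 3 + 10 + 3 + 10 + 5 + 8 + 3 + 2 + 10 + 5 + 4 + 5 + 6 + 0 + 1 + 0 + 10 + 1 = 96

96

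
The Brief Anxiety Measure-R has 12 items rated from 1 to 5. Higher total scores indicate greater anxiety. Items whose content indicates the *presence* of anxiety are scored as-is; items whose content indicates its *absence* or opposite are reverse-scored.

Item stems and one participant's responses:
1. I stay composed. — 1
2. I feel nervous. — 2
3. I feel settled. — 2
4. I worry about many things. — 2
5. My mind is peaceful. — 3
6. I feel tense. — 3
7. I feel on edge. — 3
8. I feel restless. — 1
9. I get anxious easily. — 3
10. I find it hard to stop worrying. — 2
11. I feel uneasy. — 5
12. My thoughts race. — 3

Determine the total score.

36

Items 1, 3, 5 describe the absence/opposite of anxiety → reverse-score.
reversed = (1+5) − raw = 6 − raw.
  item 1: 6 − 1 = 5
  item 2: 2
  item 3: 6 − 2 = 4
  item 4: 2
  item 5: 6 − 3 = 3
  item 6: 3
  item 7: 3
  item 8: 1
  item 9: 3
  item 10: 2
  item 11: 5
  item 12: 3
Total = 5 + 2 + 4 + 2 + 3 + 3 + 3 + 1 + 3 + 2 + 5 + 3 = 36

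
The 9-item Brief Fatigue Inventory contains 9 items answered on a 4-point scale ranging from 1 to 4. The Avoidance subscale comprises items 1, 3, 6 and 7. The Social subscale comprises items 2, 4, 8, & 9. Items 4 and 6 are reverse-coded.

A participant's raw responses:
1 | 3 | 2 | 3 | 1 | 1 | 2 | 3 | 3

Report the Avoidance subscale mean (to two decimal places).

2.25

Avoidance items: 1, 3, 6, 7.
Of these, item 6 is reverse-coded; reversed = (1+4) − raw = 5 − raw.
  item 1: 1
  item 3: 2
  item 6: 5 − 1 = 4
  item 7: 2
Sum = 1 + 2 + 4 + 2 = 9
Mean = 9 / 4 = 2.25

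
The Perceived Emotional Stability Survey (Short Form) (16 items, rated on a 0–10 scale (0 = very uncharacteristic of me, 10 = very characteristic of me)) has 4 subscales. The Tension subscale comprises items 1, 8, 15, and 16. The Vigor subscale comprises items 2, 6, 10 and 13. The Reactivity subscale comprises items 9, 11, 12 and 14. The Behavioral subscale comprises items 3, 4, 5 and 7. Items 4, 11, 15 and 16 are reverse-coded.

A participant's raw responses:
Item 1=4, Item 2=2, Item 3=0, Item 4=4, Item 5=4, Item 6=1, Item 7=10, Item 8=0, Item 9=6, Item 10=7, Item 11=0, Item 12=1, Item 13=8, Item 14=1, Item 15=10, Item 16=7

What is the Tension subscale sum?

7

Tension items: 1, 8, 15, 16.
Of these, items 15 and 16 are reverse-coded; on a 0–10 scale, reversed = 10 − raw.
  item 1: 4
  item 8: 0
  item 15: 10 − 10 = 0
  item 16: 10 − 7 = 3
Sum = 4 + 0 + 0 + 3 = 7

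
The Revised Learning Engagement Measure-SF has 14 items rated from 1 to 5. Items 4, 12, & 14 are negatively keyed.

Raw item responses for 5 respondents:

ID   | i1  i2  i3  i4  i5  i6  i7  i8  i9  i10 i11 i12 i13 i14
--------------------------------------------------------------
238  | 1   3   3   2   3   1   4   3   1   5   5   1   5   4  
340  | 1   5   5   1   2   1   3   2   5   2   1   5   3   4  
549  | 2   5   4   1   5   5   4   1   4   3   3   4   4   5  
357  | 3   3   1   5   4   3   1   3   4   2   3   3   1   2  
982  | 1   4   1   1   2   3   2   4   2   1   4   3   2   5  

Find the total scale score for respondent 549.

48

Respondent 549 raw: 2, 5, 4, 1, 5, 5, 4, 1, 4, 3, 3, 4, 4, 5.
Reverse-coded (reverse-coded value = 6 − response):
  item 1: 2
  item 2: 5
  item 3: 4
  item 4: 6 − 1 = 5
  item 5: 5
  item 6: 5
  item 7: 4
  item 8: 1
  item 9: 4
  item 10: 3
  item 11: 3
  item 12: 6 − 4 = 2
  item 13: 4
  item 14: 6 − 5 = 1
Sum = 2 + 5 + 4 + 5 + 5 + 5 + 4 + 1 + 4 + 3 + 3 + 2 + 4 + 1 = 48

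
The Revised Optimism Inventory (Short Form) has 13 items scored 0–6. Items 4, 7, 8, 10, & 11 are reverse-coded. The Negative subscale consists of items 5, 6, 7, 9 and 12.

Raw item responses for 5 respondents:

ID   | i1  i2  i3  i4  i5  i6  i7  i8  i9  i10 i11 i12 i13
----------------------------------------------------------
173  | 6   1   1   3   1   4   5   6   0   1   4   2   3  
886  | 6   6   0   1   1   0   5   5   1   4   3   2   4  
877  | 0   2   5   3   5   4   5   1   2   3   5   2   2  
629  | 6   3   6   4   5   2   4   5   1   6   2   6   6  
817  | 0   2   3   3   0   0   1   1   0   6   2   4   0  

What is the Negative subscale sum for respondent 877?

Respondent 877 raw: 0, 2, 5, 3, 5, 4, 5, 1, 2, 3, 5, 2, 2.
Negative items: 5, 6, 7, 9, 12.
Reverse-coded (reverse-coded value = 6 − response):
  item 5: 5
  item 6: 4
  item 7: 6 − 5 = 1
  item 9: 2
  item 12: 2
Sum = 5 + 4 + 1 + 2 + 2 = 14

14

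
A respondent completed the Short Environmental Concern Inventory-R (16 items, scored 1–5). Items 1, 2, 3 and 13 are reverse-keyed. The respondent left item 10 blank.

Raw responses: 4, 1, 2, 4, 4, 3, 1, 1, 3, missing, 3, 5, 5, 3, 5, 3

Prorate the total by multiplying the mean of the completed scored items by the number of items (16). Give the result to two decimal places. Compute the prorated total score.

Reverse-coded (reversed = (1+5) − raw = 6 − raw):
  item 1: 6 − 4 = 2
  item 2: 6 − 1 = 5
  item 3: 6 − 2 = 4
  item 13: 6 − 5 = 1
Completed scored items (15 of 16): 2, 5, 4, 4, 4, 3, 1, 1, 3, 3, 5, 1, 3, 5, 3; sum = 47.
Person mean = 47 / 15 ≈ 3.1333
Prorated total = (47 / 15) × 16 = 50.13 (to 2 dp)

50.13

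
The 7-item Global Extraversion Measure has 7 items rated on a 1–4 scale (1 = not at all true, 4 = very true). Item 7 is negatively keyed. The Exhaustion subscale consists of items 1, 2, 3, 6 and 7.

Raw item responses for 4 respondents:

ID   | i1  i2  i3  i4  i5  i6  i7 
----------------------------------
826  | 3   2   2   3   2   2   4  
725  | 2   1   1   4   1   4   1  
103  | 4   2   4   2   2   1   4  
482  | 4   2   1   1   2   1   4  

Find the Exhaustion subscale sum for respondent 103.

12

Respondent 103 raw: 4, 2, 4, 2, 2, 1, 4.
Exhaustion items: 1, 2, 3, 6, 7.
Reverse-coded (on a 1–4 scale, reversed = 5 − raw):
  item 1: 4
  item 2: 2
  item 3: 4
  item 6: 1
  item 7: 5 − 4 = 1
Sum = 4 + 2 + 4 + 1 + 1 = 12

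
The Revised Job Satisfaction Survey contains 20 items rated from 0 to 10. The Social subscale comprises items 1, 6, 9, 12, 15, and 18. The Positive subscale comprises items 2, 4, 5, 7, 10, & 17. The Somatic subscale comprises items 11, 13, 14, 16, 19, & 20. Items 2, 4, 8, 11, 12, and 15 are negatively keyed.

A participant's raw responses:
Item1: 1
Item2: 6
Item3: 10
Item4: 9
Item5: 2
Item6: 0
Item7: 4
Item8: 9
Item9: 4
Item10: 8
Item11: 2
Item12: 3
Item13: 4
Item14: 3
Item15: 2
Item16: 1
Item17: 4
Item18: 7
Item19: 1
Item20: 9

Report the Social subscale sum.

27

Social items: 1, 6, 9, 12, 15, 18.
Of these, items 12 and 15 are negatively keyed; reversed = (0+10) − raw = 10 − raw.
  item 1: 1
  item 6: 0
  item 9: 4
  item 12: 10 − 3 = 7
  item 15: 10 − 2 = 8
  item 18: 7
Sum = 1 + 0 + 4 + 7 + 8 + 7 = 27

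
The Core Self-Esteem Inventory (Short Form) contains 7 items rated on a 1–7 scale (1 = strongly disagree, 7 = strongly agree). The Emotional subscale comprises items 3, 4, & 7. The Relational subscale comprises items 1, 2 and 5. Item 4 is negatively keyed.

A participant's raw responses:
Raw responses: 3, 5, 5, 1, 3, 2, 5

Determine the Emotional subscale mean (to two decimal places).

Emotional items: 3, 4, 7.
Of these, item 4 is negatively keyed; on a 1–7 scale, reversed = 8 − raw.
  item 3: 5
  item 4: 8 − 1 = 7
  item 7: 5
Sum = 5 + 7 + 5 = 17
Mean = 17 / 3 = 5.67

5.67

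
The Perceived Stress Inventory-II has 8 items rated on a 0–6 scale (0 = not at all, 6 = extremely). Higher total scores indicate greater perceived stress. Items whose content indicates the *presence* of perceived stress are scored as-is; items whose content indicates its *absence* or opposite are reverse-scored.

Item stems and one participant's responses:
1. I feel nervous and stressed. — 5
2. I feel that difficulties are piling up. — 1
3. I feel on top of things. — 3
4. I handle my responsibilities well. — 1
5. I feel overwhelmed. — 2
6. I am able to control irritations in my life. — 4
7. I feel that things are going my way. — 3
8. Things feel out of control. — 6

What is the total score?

Items 3, 4, 6, 7 describe the absence/opposite of perceived stress → reverse-score.
reversed = (0+6) − raw = 6 − raw.
  item 1: 5
  item 2: 1
  item 3: 6 − 3 = 3
  item 4: 6 − 1 = 5
  item 5: 2
  item 6: 6 − 4 = 2
  item 7: 6 − 3 = 3
  item 8: 6
Total = 5 + 1 + 3 + 5 + 2 + 2 + 3 + 6 = 27

27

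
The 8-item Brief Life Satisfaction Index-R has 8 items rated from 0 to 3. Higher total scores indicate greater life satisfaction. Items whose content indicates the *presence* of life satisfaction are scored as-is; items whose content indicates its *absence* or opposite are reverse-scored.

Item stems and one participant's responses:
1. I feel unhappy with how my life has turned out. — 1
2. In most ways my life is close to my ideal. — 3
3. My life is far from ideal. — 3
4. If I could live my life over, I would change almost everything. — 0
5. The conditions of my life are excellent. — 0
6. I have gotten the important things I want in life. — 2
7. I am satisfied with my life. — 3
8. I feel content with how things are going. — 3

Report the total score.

16

Items 1, 3, 4 describe the absence/opposite of life satisfaction → reverse-score.
reverse-coded value = 3 − response.
  item 1: 3 − 1 = 2
  item 2: 3
  item 3: 3 − 3 = 0
  item 4: 3 − 0 = 3
  item 5: 0
  item 6: 2
  item 7: 3
  item 8: 3
Total = 2 + 3 + 0 + 3 + 0 + 2 + 3 + 3 = 16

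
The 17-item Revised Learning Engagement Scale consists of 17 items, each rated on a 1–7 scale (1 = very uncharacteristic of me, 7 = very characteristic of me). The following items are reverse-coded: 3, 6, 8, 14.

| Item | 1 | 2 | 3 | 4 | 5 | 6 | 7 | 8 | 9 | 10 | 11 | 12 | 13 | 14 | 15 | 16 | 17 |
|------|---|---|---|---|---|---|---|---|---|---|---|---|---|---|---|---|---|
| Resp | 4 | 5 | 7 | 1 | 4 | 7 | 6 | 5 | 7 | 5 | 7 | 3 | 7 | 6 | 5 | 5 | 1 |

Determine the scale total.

Apply reverse scoring (reverse-coded value = 8 − response):
  item 3: 8 − 7 = 1
  item 6: 8 − 7 = 1
  item 8: 8 − 5 = 3
  item 14: 8 − 6 = 2
After reverse-coding: 4, 5, 1, 1, 4, 1, 6, 3, 7, 5, 7, 3, 7, 2, 5, 5, 1
Total = 4 + 5 + 1 + 1 + 4 + 1 + 6 + 3 + 7 + 5 + 7 + 3 + 7 + 2 + 5 + 5 + 1 = 67

67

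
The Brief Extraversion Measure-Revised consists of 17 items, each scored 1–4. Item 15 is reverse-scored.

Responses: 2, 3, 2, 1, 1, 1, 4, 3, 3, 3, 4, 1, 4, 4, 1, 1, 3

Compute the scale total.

Apply reverse scoring (reversed = (1+4) − raw = 5 − raw):
  item 15: 5 − 1 = 4
Scored items: 2, 3, 2, 1, 1, 1, 4, 3, 3, 3, 4, 1, 4, 4, 4, 1, 3
Total = 2 + 3 + 2 + 1 + 1 + 1 + 4 + 3 + 3 + 3 + 4 + 1 + 4 + 4 + 4 + 1 + 3 = 44

44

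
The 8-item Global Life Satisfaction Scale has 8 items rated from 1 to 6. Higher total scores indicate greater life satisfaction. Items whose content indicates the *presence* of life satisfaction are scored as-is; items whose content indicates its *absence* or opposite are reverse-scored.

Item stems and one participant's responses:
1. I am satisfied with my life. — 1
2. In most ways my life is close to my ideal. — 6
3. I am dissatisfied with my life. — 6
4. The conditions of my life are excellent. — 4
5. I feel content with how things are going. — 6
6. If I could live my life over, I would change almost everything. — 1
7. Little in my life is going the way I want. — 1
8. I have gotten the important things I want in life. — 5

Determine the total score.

Items 3, 6, 7 describe the absence/opposite of life satisfaction → reverse-score.
on a 1–6 scale, reversed = 7 − raw.
  item 1: 1
  item 2: 6
  item 3: 7 − 6 = 1
  item 4: 4
  item 5: 6
  item 6: 7 − 1 = 6
  item 7: 7 − 1 = 6
  item 8: 5
Total = 1 + 6 + 1 + 4 + 6 + 6 + 6 + 5 = 35

35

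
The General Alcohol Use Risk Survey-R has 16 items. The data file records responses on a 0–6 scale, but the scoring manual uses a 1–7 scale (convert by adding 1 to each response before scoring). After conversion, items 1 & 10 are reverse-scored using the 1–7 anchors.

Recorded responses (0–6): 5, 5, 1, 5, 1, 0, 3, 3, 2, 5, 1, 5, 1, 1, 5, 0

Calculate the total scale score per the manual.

Convert to 1–7: 6, 6, 2, 6, 2, 1, 4, 4, 3, 6, 2, 6, 2, 2, 6, 1
Reverse-coded (on a 1–7 scale, reversed = 8 − raw):
  item 1: 8 − 6 = 2
  item 10: 8 − 6 = 2
Scored: 2, 6, 2, 6, 2, 1, 4, 4, 3, 2, 2, 6, 2, 2, 6, 1
Total = 51

51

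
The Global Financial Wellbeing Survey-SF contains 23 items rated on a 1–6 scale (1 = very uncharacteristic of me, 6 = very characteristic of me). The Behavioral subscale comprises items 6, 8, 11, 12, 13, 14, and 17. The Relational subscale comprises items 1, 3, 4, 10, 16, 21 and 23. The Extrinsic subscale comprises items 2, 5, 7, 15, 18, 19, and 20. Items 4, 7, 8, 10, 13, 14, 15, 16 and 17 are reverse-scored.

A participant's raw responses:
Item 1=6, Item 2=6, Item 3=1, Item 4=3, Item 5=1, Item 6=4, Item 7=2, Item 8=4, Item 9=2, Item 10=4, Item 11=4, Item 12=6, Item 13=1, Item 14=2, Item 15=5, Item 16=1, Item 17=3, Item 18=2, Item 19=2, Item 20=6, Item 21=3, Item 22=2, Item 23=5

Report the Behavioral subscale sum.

Behavioral items: 6, 8, 11, 12, 13, 14, 17.
Of these, items 8, 13, 14 and 17 are reverse-scored; reverse-coded value = 7 − response.
  item 6: 4
  item 8: 7 − 4 = 3
  item 11: 4
  item 12: 6
  item 13: 7 − 1 = 6
  item 14: 7 − 2 = 5
  item 17: 7 − 3 = 4
Sum = 4 + 3 + 4 + 6 + 6 + 5 + 4 = 32

32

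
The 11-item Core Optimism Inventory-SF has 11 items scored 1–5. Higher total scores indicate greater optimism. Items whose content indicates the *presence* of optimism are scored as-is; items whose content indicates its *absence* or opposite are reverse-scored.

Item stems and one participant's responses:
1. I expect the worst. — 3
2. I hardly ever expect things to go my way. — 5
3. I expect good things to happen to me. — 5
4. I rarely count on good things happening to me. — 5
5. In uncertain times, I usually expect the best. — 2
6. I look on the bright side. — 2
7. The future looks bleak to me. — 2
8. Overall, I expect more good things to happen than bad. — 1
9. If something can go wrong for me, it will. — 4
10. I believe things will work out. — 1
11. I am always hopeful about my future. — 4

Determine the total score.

26

Items 1, 2, 4, 7, 9 describe the absence/opposite of optimism → reverse-score.
reverse-coded value = 6 − response.
  item 1: 6 − 3 = 3
  item 2: 6 − 5 = 1
  item 3: 5
  item 4: 6 − 5 = 1
  item 5: 2
  item 6: 2
  item 7: 6 − 2 = 4
  item 8: 1
  item 9: 6 − 4 = 2
  item 10: 1
  item 11: 4
Total = 3 + 1 + 5 + 1 + 2 + 2 + 4 + 1 + 2 + 1 + 4 = 26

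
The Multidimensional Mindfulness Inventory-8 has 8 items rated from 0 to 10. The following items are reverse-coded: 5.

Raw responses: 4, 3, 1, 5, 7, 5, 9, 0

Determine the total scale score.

Reversing item 5 with 10 − raw:
Total = 4 + 3 + 1 + 5 + (10−7) + 5 + 9 + 0
      = 4 + 3 + 1 + 5 + 3 + 5 + 9 + 0 = 30

30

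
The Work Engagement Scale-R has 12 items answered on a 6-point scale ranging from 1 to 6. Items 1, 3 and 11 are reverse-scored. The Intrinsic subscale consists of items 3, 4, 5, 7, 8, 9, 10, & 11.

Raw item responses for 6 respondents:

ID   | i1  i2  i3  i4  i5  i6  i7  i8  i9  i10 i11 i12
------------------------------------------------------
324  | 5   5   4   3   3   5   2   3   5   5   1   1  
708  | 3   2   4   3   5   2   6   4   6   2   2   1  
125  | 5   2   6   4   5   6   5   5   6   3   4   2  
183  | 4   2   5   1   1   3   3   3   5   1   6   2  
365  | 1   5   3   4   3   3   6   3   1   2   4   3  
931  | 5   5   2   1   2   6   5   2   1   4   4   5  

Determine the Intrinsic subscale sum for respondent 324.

Respondent 324 raw: 5, 5, 4, 3, 3, 5, 2, 3, 5, 5, 1, 1.
Intrinsic items: 3, 4, 5, 7, 8, 9, 10, 11.
Reverse-coded (reverse-coded value = 7 − response):
  item 3: 7 − 4 = 3
  item 4: 3
  item 5: 3
  item 7: 2
  item 8: 3
  item 9: 5
  item 10: 5
  item 11: 7 − 1 = 6
Sum = 3 + 3 + 3 + 2 + 3 + 5 + 5 + 6 = 30

30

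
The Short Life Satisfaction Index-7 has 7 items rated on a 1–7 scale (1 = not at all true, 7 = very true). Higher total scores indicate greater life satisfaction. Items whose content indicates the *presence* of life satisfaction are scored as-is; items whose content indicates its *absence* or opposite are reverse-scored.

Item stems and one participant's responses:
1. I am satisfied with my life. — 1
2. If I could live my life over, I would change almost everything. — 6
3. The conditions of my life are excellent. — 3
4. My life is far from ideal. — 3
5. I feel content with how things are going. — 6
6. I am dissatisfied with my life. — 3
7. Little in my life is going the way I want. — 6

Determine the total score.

24

Items 2, 4, 6, 7 describe the absence/opposite of life satisfaction → reverse-score.
on a 1–7 scale, reversed = 8 − raw.
  item 1: 1
  item 2: 8 − 6 = 2
  item 3: 3
  item 4: 8 − 3 = 5
  item 5: 6
  item 6: 8 − 3 = 5
  item 7: 8 − 6 = 2
Total = 1 + 2 + 3 + 5 + 6 + 5 + 2 = 24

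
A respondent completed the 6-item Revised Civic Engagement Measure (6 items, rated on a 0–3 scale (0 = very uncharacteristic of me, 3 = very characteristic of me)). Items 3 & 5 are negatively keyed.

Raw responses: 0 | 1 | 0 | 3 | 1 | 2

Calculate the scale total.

Reverse-coded items (reverse-coded value = 3 − response):
  item 3: 3 − 0 = 3
  item 5: 3 − 1 = 2
Scored responses: 0, 1, 3, 3, 2, 2
Total = 0 + 1 + 3 + 3 + 2 + 2 = 11

11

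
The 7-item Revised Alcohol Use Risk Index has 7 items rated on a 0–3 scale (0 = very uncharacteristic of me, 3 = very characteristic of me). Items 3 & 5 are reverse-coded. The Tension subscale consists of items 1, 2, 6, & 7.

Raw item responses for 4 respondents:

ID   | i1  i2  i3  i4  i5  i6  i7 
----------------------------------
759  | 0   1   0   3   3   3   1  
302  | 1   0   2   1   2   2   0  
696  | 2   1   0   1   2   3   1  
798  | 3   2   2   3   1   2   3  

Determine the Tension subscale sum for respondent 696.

7

Respondent 696 raw: 2, 1, 0, 1, 2, 3, 1.
Tension items: 1, 2, 6, 7.
Reverse-coded (on a 0–3 scale, reversed = 3 − raw):
  item 1: 2
  item 2: 1
  item 6: 3
  item 7: 1
Sum = 2 + 1 + 3 + 1 = 7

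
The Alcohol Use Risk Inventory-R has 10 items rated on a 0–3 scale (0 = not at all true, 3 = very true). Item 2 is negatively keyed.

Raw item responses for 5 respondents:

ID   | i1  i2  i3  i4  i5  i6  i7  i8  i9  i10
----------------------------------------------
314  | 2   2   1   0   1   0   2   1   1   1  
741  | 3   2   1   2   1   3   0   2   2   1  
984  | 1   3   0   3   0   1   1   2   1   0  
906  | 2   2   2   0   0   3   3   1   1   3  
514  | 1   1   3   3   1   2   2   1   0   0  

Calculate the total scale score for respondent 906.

Respondent 906 raw: 2, 2, 2, 0, 0, 3, 3, 1, 1, 3.
Reverse-coded (on a 0–3 scale, reversed = 3 − raw):
  item 1: 2
  item 2: 3 − 2 = 1
  item 3: 2
  item 4: 0
  item 5: 0
  item 6: 3
  item 7: 3
  item 8: 1
  item 9: 1
  item 10: 3
Sum = 2 + 1 + 2 + 0 + 0 + 3 + 3 + 1 + 1 + 3 = 16

16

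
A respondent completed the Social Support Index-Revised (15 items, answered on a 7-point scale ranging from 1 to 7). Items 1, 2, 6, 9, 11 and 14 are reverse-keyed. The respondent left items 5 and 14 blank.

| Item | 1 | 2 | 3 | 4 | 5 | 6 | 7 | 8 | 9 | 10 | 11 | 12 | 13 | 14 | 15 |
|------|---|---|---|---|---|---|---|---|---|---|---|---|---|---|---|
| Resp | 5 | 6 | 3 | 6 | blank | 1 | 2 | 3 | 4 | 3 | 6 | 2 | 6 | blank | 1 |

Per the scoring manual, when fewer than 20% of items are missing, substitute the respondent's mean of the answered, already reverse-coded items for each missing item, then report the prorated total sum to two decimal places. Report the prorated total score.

Reverse-coded (reverse-coded value = 8 − response):
  item 1: 8 − 5 = 3
  item 2: 8 − 6 = 2
  item 6: 8 − 1 = 7
  item 9: 8 − 4 = 4
  item 11: 8 − 6 = 2
Completed scored items (13 of 15): 3, 2, 3, 6, 7, 2, 3, 4, 3, 2, 2, 6, 1; sum = 44.
Person mean = 44 / 13 ≈ 3.3846
Prorated total = (44 / 13) × 15 = 50.77 (to 2 dp)

50.77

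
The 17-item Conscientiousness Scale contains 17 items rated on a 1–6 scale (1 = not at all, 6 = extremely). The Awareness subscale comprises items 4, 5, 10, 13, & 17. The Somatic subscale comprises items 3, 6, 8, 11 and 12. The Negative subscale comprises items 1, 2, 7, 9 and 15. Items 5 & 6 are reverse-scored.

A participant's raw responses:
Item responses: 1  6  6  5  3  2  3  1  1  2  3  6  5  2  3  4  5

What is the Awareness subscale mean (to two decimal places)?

Awareness items: 4, 5, 10, 13, 17.
Of these, item 5 is reverse-scored; reverse-coded value = 7 − response.
  item 4: 5
  item 5: 7 − 3 = 4
  item 10: 2
  item 13: 5
  item 17: 5
Sum = 5 + 4 + 2 + 5 + 5 = 21
Mean = 21 / 5 = 4.20

4.20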